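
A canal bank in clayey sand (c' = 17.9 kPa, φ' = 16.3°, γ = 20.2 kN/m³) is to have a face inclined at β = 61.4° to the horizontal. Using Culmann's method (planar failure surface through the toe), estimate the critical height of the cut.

Culmann's analysis gives the critical failure plane at α_cr = (β + φ')/2 = (61.4 + 16.3)/2 = 38.9°, and the critical height
H_c = (4c'/γ) · sinβ cosφ' / [1 − cos(β − φ')]
    = (4·17.9/20.2) · sin61.4°·cos16.3° / [1 − cos(45.1°)]
    = 3.545 · 0.8780·0.9598 / [1 − 0.7059]
    = 3.545 · 0.8427 / 0.2941
    = 10.16 m

H_c = 10.16 m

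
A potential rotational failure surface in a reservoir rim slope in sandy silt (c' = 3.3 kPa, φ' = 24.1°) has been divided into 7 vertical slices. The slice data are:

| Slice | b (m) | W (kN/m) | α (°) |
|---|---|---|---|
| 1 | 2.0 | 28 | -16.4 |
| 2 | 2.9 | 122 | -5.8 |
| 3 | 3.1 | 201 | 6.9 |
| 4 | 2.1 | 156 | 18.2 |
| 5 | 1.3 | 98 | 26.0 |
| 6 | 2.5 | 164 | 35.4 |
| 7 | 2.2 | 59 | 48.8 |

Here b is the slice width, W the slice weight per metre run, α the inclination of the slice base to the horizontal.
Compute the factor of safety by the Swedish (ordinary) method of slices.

FS = 1.70

Ordinary method of slices: FS = Σ[c'·Δl_i + (W_i cosα_i)·tanφ'] / Σ W_i sinα_i, with Δl_i = b_i / cosα_i.
Slice 1: Δl = 2.0/cos(-16.4°) = 2.085 m; N'_1 = 28·cos(-16.4°) = 26.9; c'Δl = 6.88; W sinα = -7.9
Slice 2: Δl = 2.9/cos(-5.8°) = 2.915 m; N'_2 = 122·cos(-5.8°) = 121.4; c'Δl = 9.62; W sinα = -12.3
Slice 3: Δl = 3.1/cos6.9° = 3.123 m; N'_3 = 201·cos6.9° = 199.5; c'Δl = 10.30; W sinα = 24.1
Slice 4: Δl = 2.1/cos18.2° = 2.211 m; N'_4 = 156·cos18.2° = 148.2; c'Δl = 7.29; W sinα = 48.7
Slice 5: Δl = 1.3/cos26.0° = 1.446 m; N'_5 = 98·cos26.0° = 88.1; c'Δl = 4.77; W sinα = 43.0
Slice 6: Δl = 2.5/cos35.4° = 3.067 m; N'_6 = 164·cos35.4° = 133.7; c'Δl = 10.12; W sinα = 95.0
Slice 7: Δl = 2.2/cos48.8° = 3.340 m; N'_7 = 59·cos48.8° = 38.9; c'Δl = 11.02; W sinα = 44.4
Σc'Δl = 60.0 kN/m; ΣN' = 756.6 kN/m; ΣW sinα = 235.0 kN/m
Resisting = 60.0 + 756.6·tan24.1° = 60.0 + 338.4 = 398.5 kN/m
FS = 398.5 / 235.0 = 1.696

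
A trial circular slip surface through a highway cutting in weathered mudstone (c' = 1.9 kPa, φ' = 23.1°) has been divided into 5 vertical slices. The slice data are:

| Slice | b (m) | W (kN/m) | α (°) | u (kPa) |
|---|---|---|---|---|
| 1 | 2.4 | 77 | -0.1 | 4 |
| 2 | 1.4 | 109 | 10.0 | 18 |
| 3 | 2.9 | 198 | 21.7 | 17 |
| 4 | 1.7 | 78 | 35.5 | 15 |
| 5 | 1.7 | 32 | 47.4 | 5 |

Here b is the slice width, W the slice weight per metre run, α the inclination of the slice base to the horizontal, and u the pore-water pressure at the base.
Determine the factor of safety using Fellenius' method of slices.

Ordinary method of slices: FS = Σ[c'·Δl_i + (W_i cosα_i − u_i·Δl_i)·tanφ'] / Σ W_i sinα_i, with Δl_i = b_i / cosα_i.
Slice 1: Δl = 2.4/cos(-0.1°) = 2.400 m; N'_1 = 77·cos(-0.1°) − 4·2.400 = 67.4; c'Δl = 4.56; W sinα = -0.1
Slice 2: Δl = 1.4/cos10.0° = 1.422 m; N'_2 = 109·cos10.0° − 18·1.422 = 81.8; c'Δl = 2.70; W sinα = 18.9
Slice 3: Δl = 2.9/cos21.7° = 3.121 m; N'_3 = 198·cos21.7° − 17·3.121 = 130.9; c'Δl = 5.93; W sinα = 73.2
Slice 4: Δl = 1.7/cos35.5° = 2.088 m; N'_4 = 78·cos35.5° − 15·2.088 = 32.2; c'Δl = 3.97; W sinα = 45.3
Slice 5: Δl = 1.7/cos47.4° = 2.512 m; N'_5 = 32·cos47.4° − 5·2.512 = 9.1; c'Δl = 4.77; W sinα = 23.6
Σc'Δl = 21.9 kN/m; ΣN' = 321.3 kN/m; ΣW sinα = 160.9 kN/m
Resisting = 21.9 + 321.3·tan23.1° = 21.9 + 137.1 = 159.0 kN/m
FS = 159.0 / 160.9 = 0.988

FS = 0.99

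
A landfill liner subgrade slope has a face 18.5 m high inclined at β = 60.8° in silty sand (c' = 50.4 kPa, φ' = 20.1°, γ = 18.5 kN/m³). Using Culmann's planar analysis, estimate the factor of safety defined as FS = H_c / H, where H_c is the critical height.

H_c = (4c'/γ) · sinβ cosφ' / [1 − cos(β − φ')]
    = (4·50.4/18.5) · sin60.8°·cos20.1° / [1 − cos40.7°]
    = 10.897 · 0.8198 / 0.2419 = 36.93 m
FS = H_c / H = 36.93 / 18.5 = 1.996

FS = 2.00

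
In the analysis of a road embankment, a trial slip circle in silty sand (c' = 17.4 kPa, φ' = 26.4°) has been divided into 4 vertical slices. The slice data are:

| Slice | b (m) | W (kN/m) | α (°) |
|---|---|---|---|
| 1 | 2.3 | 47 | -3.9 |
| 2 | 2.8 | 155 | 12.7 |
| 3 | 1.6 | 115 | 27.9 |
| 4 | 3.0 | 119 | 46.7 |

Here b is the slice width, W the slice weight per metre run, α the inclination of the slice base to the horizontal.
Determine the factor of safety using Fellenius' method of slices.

FS = 2.26

Ordinary method of slices: FS = Σ[c'·Δl_i + (W_i cosα_i)·tanφ'] / Σ W_i sinα_i, with Δl_i = b_i / cosα_i.
Slice 1: Δl = 2.3/cos(-3.9°) = 2.305 m; N'_1 = 47·cos(-3.9°) = 46.9; c'Δl = 40.11; W sinα = -3.2
Slice 2: Δl = 2.8/cos12.7° = 2.870 m; N'_2 = 155·cos12.7° = 151.2; c'Δl = 49.94; W sinα = 34.1
Slice 3: Δl = 1.6/cos27.9° = 1.810 m; N'_3 = 115·cos27.9° = 101.6; c'Δl = 31.50; W sinα = 53.8
Slice 4: Δl = 3.0/cos46.7° = 4.374 m; N'_4 = 119·cos46.7° = 81.6; c'Δl = 76.11; W sinα = 86.6
Σc'Δl = 197.7 kN/m; ΣN' = 381.3 kN/m; ΣW sinα = 171.3 kN/m
Resisting = 197.7 + 381.3·tan26.4° = 197.7 + 189.3 = 387.0 kN/m
FS = 387.0 / 171.3 = 2.259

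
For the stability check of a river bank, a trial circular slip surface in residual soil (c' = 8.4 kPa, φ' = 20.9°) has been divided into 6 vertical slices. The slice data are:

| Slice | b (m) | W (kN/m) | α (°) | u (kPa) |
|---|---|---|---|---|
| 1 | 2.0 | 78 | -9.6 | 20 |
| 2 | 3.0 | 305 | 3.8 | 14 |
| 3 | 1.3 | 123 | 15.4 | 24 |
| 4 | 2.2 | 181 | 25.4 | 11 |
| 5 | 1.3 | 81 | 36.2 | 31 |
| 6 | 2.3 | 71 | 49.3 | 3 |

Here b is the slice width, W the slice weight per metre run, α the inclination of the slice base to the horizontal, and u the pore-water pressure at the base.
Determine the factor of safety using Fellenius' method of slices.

Ordinary method of slices: FS = Σ[c'·Δl_i + (W_i cosα_i − u_i·Δl_i)·tanφ'] / Σ W_i sinα_i, with Δl_i = b_i / cosα_i.
Slice 1: Δl = 2.0/cos(-9.6°) = 2.028 m; N'_1 = 78·cos(-9.6°) − 20·2.028 = 36.3; c'Δl = 17.04; W sinα = -13.0
Slice 2: Δl = 3.0/cos3.8° = 3.007 m; N'_2 = 305·cos3.8° − 14·3.007 = 262.2; c'Δl = 25.26; W sinα = 20.2
Slice 3: Δl = 1.3/cos15.4° = 1.348 m; N'_3 = 123·cos15.4° − 24·1.348 = 86.2; c'Δl = 11.33; W sinα = 32.7
Slice 4: Δl = 2.2/cos25.4° = 2.435 m; N'_4 = 181·cos25.4° − 11·2.435 = 136.7; c'Δl = 20.46; W sinα = 77.6
Slice 5: Δl = 1.3/cos36.2° = 1.611 m; N'_5 = 81·cos36.2° − 31·1.611 = 15.4; c'Δl = 13.53; W sinα = 47.8
Slice 6: Δl = 2.3/cos49.3° = 3.527 m; N'_6 = 71·cos49.3° − 3·3.527 = 35.7; c'Δl = 29.63; W sinα = 53.8
Σc'Δl = 117.2 kN/m; ΣN' = 572.7 kN/m; ΣW sinα = 219.2 kN/m
Resisting = 117.2 + 572.7·tan20.9° = 117.2 + 218.7 = 335.9 kN/m
FS = 335.9 / 219.2 = 1.533

FS = 1.53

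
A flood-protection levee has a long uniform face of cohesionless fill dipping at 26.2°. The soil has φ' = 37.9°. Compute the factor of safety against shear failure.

FS = 1.58

For a dry cohesionless infinite slope the factor of safety is FS = tanφ' / tanβ.
FS = tan37.9° / tan26.2° = 0.7785 / 0.4921 = 1.582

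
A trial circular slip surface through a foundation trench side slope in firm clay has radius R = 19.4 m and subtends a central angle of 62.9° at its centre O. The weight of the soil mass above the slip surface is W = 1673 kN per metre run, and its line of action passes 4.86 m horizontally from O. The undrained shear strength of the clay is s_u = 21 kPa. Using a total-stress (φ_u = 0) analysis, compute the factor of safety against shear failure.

Taking moments about the centre O, the resisting moment is provided by the undrained shear strength acting along the arc:
Arc length L_a = R·θ = 19.4·(62.9°·π/180) = 19.4·1.0978 = 21.30 m
M_R = s_u·L_a·R = 21·21.30·19.4 = 8676.6 kN·m/m
M_D = W·d = 1673·4.86 = 8130.8 kN·m/m
FS = M_R / M_D = 8676.6 / 8130.8 = 1.067

FS = 1.07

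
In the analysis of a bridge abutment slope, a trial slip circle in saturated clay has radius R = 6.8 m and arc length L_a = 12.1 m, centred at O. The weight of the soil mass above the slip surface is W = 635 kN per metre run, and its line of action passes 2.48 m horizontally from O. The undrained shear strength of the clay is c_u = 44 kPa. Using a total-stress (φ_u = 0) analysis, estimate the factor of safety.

Taking moments about the centre O, the resisting moment is provided by the undrained shear strength acting along the arc:
M_R = c_u·L_a·R = 44·12.10·6.8 = 3620.3 kN·m/m
M_D = W·d = 635·2.48 = 1574.8 kN·m/m
FS = M_R / M_D = 3620.3 / 1574.8 = 2.299

FS = 2.30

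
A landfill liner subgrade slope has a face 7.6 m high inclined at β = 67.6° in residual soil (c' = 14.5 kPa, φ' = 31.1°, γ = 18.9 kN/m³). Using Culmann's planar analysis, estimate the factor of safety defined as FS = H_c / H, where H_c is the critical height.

H_c = (4c'/γ) · sinβ cosφ' / [1 − cos(β − φ')]
    = (4·14.5/18.9) · sin67.6°·cos31.1° / [1 − cos36.5°]
    = 3.069 · 0.7917 / 0.1961 = 12.39 m
FS = H_c / H = 12.39 / 7.6 = 1.630

FS = 1.63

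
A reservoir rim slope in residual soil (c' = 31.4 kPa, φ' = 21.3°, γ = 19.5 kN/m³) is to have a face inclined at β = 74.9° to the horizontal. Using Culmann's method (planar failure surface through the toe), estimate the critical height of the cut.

H_c = 14.25 m

Culmann's analysis gives the critical failure plane at α_cr = (β + φ')/2 = (74.9 + 21.3)/2 = 48.1°, and the critical height
H_c = (4c'/γ) · sinβ cosφ' / [1 − cos(β − φ')]
    = (4·31.4/19.5) · sin74.9°·cos21.3° / [1 − cos(53.6°)]
    = 6.441 · 0.9655·0.9317 / [1 − 0.5934]
    = 6.441 · 0.8995 / 0.4066
    = 14.25 m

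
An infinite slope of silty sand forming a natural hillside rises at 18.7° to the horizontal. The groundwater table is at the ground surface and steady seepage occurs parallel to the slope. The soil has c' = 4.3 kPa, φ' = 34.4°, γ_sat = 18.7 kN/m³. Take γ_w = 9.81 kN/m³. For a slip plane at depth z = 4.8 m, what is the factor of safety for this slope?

FS = 1.12

With seepage parallel to the slope and the water table at the surface, the effective normal stress on the slip plane uses the buoyant unit weight γ' = γ_sat − γ_w while the driving shear stress uses γ_sat:
FS = [c' + γ' z cos²β tanφ'] / [γ_sat z sinβ cosβ]
γ' = 18.7 − 9.81 = 8.89 kN/m³
Numerator = 4.3 + 8.89·4.8·cos²18.7°·tan34.4° = 4.3 + 8.89·4.8·0.8972·0.6847 = 30.515 kPa
Denominator = 18.7·4.8·sin18.7°·cos18.7° = 18.7·4.8·0.3206·0.9472 = 27.259 kPa
FS = 30.515 / 27.259 = 1.119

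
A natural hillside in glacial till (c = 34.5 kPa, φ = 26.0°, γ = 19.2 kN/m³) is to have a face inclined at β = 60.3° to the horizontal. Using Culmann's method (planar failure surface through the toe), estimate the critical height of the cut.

Culmann's analysis gives the critical failure plane at α_cr = (β + φ)/2 = (60.3 + 26.0)/2 = 43.1°, and the critical height
H_c = (4c/γ) · sinβ cosφ / [1 − cos(β − φ)]
    = (4·34.5/19.2) · sin60.3°·cos26.0° / [1 − cos(34.3°)]
    = 7.188 · 0.8686·0.8988 / [1 − 0.8261]
    = 7.188 · 0.7807 / 0.1739
    = 32.27 m

H_c = 32.27 m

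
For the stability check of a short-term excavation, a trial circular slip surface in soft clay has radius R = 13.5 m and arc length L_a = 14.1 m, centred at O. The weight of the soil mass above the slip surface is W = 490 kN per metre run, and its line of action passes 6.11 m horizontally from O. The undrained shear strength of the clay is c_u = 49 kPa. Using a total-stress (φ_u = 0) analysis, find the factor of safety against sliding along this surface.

Taking moments about the centre O, the resisting moment is provided by the undrained shear strength acting along the arc:
M_R = c_u·L_a·R = 49·14.10·13.5 = 9327.1 kN·m/m
M_D = W·d = 490·6.11 = 2993.9 kN·m/m
FS = M_R / M_D = 9327.1 / 2993.9 = 3.115

FS = 3.12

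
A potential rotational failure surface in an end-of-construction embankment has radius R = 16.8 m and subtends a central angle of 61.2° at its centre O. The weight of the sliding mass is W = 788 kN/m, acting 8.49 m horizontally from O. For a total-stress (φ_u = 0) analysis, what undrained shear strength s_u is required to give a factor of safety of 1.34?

FS = s_u·L_a·R / (W·d), so s_u = FS·W·d / (L_a·R).
Arc length L_a = R·θ = 16.8·(61.2°·π/180) = 16.8·1.0681 = 17.94 m
s_u = 1.34·788·8.49 / (17.94·16.8) = 8964.8 / 301.47 = 29.74 kPa

s_u = 29.7 kPa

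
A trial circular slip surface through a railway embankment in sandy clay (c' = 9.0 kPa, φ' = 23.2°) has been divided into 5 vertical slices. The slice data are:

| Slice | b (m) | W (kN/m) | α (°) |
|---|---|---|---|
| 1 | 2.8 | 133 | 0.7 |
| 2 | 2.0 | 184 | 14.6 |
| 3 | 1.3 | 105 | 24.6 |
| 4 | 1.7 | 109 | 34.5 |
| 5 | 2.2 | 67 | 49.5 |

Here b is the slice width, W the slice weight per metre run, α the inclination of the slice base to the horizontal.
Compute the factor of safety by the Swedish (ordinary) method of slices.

Ordinary method of slices: FS = Σ[c'·Δl_i + (W_i cosα_i)·tanφ'] / Σ W_i sinα_i, with Δl_i = b_i / cosα_i.
Slice 1: Δl = 2.8/cos0.7° = 2.800 m; N'_1 = 133·cos0.7° = 133.0; c'Δl = 25.20; W sinα = 1.6
Slice 2: Δl = 2.0/cos14.6° = 2.067 m; N'_2 = 184·cos14.6° = 178.1; c'Δl = 18.60; W sinα = 46.4
Slice 3: Δl = 1.3/cos24.6° = 1.430 m; N'_3 = 105·cos24.6° = 95.5; c'Δl = 12.87; W sinα = 43.7
Slice 4: Δl = 1.7/cos34.5° = 2.063 m; N'_4 = 109·cos34.5° = 89.8; c'Δl = 18.57; W sinα = 61.7
Slice 5: Δl = 2.2/cos49.5° = 3.387 m; N'_5 = 67·cos49.5° = 43.5; c'Δl = 30.49; W sinα = 50.9
Σc'Δl = 105.7 kN/m; ΣN' = 539.9 kN/m; ΣW sinα = 204.4 kN/m
Resisting = 105.7 + 539.9·tan23.2° = 105.7 + 231.4 = 337.1 kN/m
FS = 337.1 / 204.4 = 1.649

FS = 1.65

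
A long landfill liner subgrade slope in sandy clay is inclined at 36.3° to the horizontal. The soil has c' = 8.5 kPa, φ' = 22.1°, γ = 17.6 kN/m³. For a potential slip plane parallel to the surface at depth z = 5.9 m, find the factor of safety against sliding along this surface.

For an infinite slope with a slip plane parallel to the surface (no pore pressure): FS = [c' + γz cos²β tanφ'] / [γz sinβ cosβ].
γz = 17.6·5.9 = 103.84 kN/m²
Numerator = 8.5 + 103.84·cos²36.3°·tan22.1° = 8.5 + 103.84·0.6495·0.4061 = 35.887 kPa
Denominator = 103.84·sin36.3°·cos36.3° = 103.84·0.5920·0.8059 = 49.544 kPa
FS = 35.887 / 49.544 = 0.724

FS = 0.72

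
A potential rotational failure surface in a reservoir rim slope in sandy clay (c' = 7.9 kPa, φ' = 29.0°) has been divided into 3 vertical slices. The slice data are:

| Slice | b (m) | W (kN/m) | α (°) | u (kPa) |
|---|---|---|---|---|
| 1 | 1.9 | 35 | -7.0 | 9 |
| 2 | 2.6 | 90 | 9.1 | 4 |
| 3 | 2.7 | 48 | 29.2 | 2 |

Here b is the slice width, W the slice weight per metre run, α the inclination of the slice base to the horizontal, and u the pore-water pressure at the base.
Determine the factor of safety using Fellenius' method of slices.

Ordinary method of slices: FS = Σ[c'·Δl_i + (W_i cosα_i − u_i·Δl_i)·tanφ'] / Σ W_i sinα_i, with Δl_i = b_i / cosα_i.
Slice 1: Δl = 1.9/cos(-7.0°) = 1.914 m; N'_1 = 35·cos(-7.0°) − 9·1.914 = 17.5; c'Δl = 15.12; W sinα = -4.3
Slice 2: Δl = 2.6/cos9.1° = 2.633 m; N'_2 = 90·cos9.1° − 4·2.633 = 78.3; c'Δl = 20.80; W sinα = 14.2
Slice 3: Δl = 2.7/cos29.2° = 3.093 m; N'_3 = 48·cos29.2° − 2·3.093 = 35.7; c'Δl = 24.44; W sinα = 23.4
Σc'Δl = 60.4 kN/m; ΣN' = 131.6 kN/m; ΣW sinα = 33.4 kN/m
Resisting = 60.4 + 131.6·tan29.0° = 60.4 + 72.9 = 133.3 kN/m
FS = 133.3 / 33.4 = 3.992

FS = 3.99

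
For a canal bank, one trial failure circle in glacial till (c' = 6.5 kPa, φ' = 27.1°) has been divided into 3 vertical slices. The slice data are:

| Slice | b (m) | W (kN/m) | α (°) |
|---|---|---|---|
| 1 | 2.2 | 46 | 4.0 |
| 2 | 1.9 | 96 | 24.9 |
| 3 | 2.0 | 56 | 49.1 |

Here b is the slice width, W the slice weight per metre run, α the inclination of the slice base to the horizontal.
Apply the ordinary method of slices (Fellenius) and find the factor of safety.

FS = 1.57

Ordinary method of slices: FS = Σ[c'·Δl_i + (W_i cosα_i)·tanφ'] / Σ W_i sinα_i, with Δl_i = b_i / cosα_i.
Slice 1: Δl = 2.2/cos4.0° = 2.205 m; N'_1 = 46·cos4.0° = 45.9; c'Δl = 14.33; W sinα = 3.2
Slice 2: Δl = 1.9/cos24.9° = 2.095 m; N'_2 = 96·cos24.9° = 87.1; c'Δl = 13.62; W sinα = 40.4
Slice 3: Δl = 2.0/cos49.1° = 3.055 m; N'_3 = 56·cos49.1° = 36.7; c'Δl = 19.86; W sinα = 42.3
Σc'Δl = 47.8 kN/m; ΣN' = 169.6 kN/m; ΣW sinα = 86.0 kN/m
Resisting = 47.8 + 169.6·tan27.1° = 47.8 + 86.8 = 134.6 kN/m
FS = 134.6 / 86.0 = 1.566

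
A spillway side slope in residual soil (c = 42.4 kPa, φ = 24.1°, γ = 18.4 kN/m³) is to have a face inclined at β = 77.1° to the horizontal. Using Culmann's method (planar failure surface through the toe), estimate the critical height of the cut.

H_c = 20.60 m

Culmann's analysis gives the critical failure plane at α_cr = (β + φ)/2 = (77.1 + 24.1)/2 = 50.6°, and the critical height
H_c = (4c/γ) · sinβ cosφ / [1 − cos(β − φ)]
    = (4·42.4/18.4) · sin77.1°·cos24.1° / [1 − cos(53.0°)]
    = 9.217 · 0.9748·0.9128 / [1 − 0.6018]
    = 9.217 · 0.8898 / 0.3982
    = 20.60 m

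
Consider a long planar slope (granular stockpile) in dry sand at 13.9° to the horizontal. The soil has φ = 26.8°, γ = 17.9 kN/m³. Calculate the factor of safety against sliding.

FS = 2.04

For a dry cohesionless infinite slope the factor of safety is FS = tanφ / tanβ.
FS = tan26.8° / tan13.9° = 0.5051 / 0.2475 = 2.041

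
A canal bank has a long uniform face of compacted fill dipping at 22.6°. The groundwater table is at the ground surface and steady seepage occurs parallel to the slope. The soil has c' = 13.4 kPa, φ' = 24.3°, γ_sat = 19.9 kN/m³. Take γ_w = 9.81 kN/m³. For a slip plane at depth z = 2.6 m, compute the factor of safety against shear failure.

With seepage parallel to the slope and the water table at the surface, the effective normal stress on the slip plane uses the buoyant unit weight γ' = γ_sat − γ_w while the driving shear stress uses γ_sat:
FS = [c' + γ' z cos²β tanφ'] / [γ_sat z sinβ cosβ]
γ' = 19.9 − 9.81 = 10.09 kN/m³
Numerator = 13.4 + 10.09·2.6·cos²22.6°·tan24.3° = 13.4 + 10.09·2.6·0.8523·0.4515 = 23.496 kPa
Denominator = 19.9·2.6·sin22.6°·cos22.6° = 19.9·2.6·0.3843·0.9232 = 18.357 kPa
FS = 23.496 / 18.357 = 1.280

FS = 1.28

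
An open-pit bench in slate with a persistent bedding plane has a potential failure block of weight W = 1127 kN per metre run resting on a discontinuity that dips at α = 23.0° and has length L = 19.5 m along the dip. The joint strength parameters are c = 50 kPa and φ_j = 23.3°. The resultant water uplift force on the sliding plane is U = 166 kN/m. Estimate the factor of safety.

Resolving the block weight along and normal to the plane and applying the Mohr–Coulomb strength on the joint:
N' = W cosα − U = 1127·cos23.0° − 166 = 871.4 kN/m
Driving force T = W sinα = 1127·sin23.0° = 440.4 kN/m
Resisting force R = c·L + N'·tanφ_j = 50·19.5 + 871.4·tan23.3° = 975.0 + 375.3 = 1350.3 kN/m
FS = R / T = 1350.3 / 440.4 = 3.066

FS = 3.07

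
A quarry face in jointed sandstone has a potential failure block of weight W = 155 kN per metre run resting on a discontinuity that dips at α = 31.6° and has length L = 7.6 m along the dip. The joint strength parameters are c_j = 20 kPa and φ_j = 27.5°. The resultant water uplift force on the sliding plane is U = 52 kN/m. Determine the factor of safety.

FS = 2.38

Resolving the block weight along and normal to the plane and applying the Mohr–Coulomb strength on the joint:
N' = W cosα − U = 155·cos31.6° − 52 = 80.0 kN/m
Driving force T = W sinα = 155·sin31.6° = 81.2 kN/m
Resisting force R = c_j·L + N'·tanφ_j = 20·7.6 + 80.0·tan27.5° = 152.0 + 41.7 = 193.7 kN/m
FS = R / T = 193.7 / 81.2 = 2.384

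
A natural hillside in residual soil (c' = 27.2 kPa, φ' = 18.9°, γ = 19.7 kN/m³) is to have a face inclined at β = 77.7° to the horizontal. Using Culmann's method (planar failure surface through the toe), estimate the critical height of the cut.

H_c = 10.59 m

Culmann's analysis gives the critical failure plane at α_cr = (β + φ')/2 = (77.7 + 18.9)/2 = 48.3°, and the critical height
H_c = (4c'/γ) · sinβ cosφ' / [1 − cos(β − φ')]
    = (4·27.2/19.7) · sin77.7°·cos18.9° / [1 − cos(58.8°)]
    = 5.523 · 0.9770·0.9461 / [1 − 0.5180]
    = 5.523 · 0.9244 / 0.4820
    = 10.59 m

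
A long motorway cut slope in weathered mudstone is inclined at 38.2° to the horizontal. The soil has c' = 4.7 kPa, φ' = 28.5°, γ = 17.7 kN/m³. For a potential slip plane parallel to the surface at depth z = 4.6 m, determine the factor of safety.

FS = 0.81

For an infinite slope with a slip plane parallel to the surface (no pore pressure): FS = [c' + γz cos²β tanφ'] / [γz sinβ cosβ].
γz = 17.7·4.6 = 81.42 kN/m²
Numerator = 4.7 + 81.42·cos²38.2°·tan28.5° = 4.7 + 81.42·0.6176·0.5430 = 32.001 kPa
Denominator = 81.42·sin38.2°·cos38.2° = 81.42·0.6184·0.7859 = 39.569 kPa
FS = 32.001 / 39.569 = 0.809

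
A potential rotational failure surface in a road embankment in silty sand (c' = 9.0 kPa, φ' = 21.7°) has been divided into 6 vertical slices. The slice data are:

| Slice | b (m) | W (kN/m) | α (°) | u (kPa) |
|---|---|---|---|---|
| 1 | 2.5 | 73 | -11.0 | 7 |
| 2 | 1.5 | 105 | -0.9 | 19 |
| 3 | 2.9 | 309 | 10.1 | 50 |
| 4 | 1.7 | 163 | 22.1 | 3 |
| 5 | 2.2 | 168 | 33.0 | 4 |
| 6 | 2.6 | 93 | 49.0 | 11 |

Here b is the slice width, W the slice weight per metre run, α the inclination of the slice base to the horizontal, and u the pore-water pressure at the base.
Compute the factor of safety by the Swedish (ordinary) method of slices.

Ordinary method of slices: FS = Σ[c'·Δl_i + (W_i cosα_i − u_i·Δl_i)·tanφ'] / Σ W_i sinα_i, with Δl_i = b_i / cosα_i.
Slice 1: Δl = 2.5/cos(-11.0°) = 2.547 m; N'_1 = 73·cos(-11.0°) − 7·2.547 = 53.8; c'Δl = 22.92; W sinα = -13.9
Slice 2: Δl = 1.5/cos(-0.9°) = 1.500 m; N'_2 = 105·cos(-0.9°) − 19·1.500 = 76.5; c'Δl = 13.50; W sinα = -1.6
Slice 3: Δl = 2.9/cos10.1° = 2.946 m; N'_3 = 309·cos10.1° − 50·2.946 = 156.9; c'Δl = 26.51; W sinα = 54.2
Slice 4: Δl = 1.7/cos22.1° = 1.835 m; N'_4 = 163·cos22.1° − 3·1.835 = 145.5; c'Δl = 16.51; W sinα = 61.3
Slice 5: Δl = 2.2/cos33.0° = 2.623 m; N'_5 = 168·cos33.0° − 4·2.623 = 130.4; c'Δl = 23.61; W sinα = 91.5
Slice 6: Δl = 2.6/cos49.0° = 3.963 m; N'_6 = 93·cos49.0° − 11·3.963 = 17.4; c'Δl = 35.67; W sinα = 70.2
Σc'Δl = 138.7 kN/m; ΣN' = 580.6 kN/m; ΣW sinα = 261.6 kN/m
Resisting = 138.7 + 580.6·tan21.7° = 138.7 + 231.0 = 369.8 kN/m
FS = 369.8 / 261.6 = 1.413

FS = 1.41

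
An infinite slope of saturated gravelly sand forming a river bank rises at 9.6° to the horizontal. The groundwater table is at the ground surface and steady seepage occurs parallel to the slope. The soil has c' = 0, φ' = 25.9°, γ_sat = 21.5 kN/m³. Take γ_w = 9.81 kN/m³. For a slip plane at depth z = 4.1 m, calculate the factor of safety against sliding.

FS = 1.56

With seepage parallel to the slope and the water table at the surface, the effective normal stress on the slip plane uses the buoyant unit weight γ' = γ_sat − γ_w while the driving shear stress uses γ_sat:
FS = [c' + γ' z cos²β tanφ'] / [γ_sat z sinβ cosβ]
(For c' = 0 this reduces to FS = (γ'/γ_sat)·tanφ'/tanβ.)
γ' = 21.5 − 9.81 = 11.69 kN/m³
Numerator = 0.0 + 11.69·4.1·cos²9.6°·tan25.9° = 0.0 + 11.69·4.1·0.9722·0.4856 = 22.626 kPa
Denominator = 21.5·4.1·sin9.6°·cos9.6° = 21.5·4.1·0.1668·0.9860 = 14.495 kPa
FS = 22.626 / 14.495 = 1.561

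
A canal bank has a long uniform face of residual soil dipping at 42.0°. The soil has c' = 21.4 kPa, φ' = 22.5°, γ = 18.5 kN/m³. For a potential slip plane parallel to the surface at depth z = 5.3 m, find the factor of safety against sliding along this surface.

FS = 0.90

For an infinite slope with a slip plane parallel to the surface (no pore pressure): FS = [c' + γz cos²β tanφ'] / [γz sinβ cosβ].
γz = 18.5·5.3 = 98.05 kN/m²
Numerator = 21.4 + 98.05·cos²42.0°·tan22.5° = 21.4 + 98.05·0.5523·0.4142 = 43.829 kPa
Denominator = 98.05·sin42.0°·cos42.0° = 98.05·0.6691·0.7431 = 48.756 kPa
FS = 43.829 / 48.756 = 0.899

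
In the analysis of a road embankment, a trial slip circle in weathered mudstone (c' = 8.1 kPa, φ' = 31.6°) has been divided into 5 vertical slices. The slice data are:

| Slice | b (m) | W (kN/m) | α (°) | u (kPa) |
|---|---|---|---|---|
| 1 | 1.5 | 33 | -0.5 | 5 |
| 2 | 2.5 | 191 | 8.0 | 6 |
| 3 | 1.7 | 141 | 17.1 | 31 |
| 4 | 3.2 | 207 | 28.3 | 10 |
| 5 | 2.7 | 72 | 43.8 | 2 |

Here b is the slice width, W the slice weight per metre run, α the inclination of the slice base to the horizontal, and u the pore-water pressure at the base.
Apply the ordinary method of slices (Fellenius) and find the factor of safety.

Ordinary method of slices: FS = Σ[c'·Δl_i + (W_i cosα_i − u_i·Δl_i)·tanφ'] / Σ W_i sinα_i, with Δl_i = b_i / cosα_i.
Slice 1: Δl = 1.5/cos(-0.5°) = 1.500 m; N'_1 = 33·cos(-0.5°) − 5·1.500 = 25.5; c'Δl = 12.15; W sinα = -0.3
Slice 2: Δl = 2.5/cos8.0° = 2.525 m; N'_2 = 191·cos8.0° − 6·2.525 = 174.0; c'Δl = 20.45; W sinα = 26.6
Slice 3: Δl = 1.7/cos17.1° = 1.779 m; N'_3 = 141·cos17.1° − 31·1.779 = 79.6; c'Δl = 14.41; W sinα = 41.5
Slice 4: Δl = 3.2/cos28.3° = 3.634 m; N'_4 = 207·cos28.3° − 10·3.634 = 145.9; c'Δl = 29.44; W sinα = 98.1
Slice 5: Δl = 2.7/cos43.8° = 3.741 m; N'_5 = 72·cos43.8° − 2·3.741 = 44.5; c'Δl = 30.30; W sinα = 49.8
Σc'Δl = 106.7 kN/m; ΣN' = 469.5 kN/m; ΣW sinα = 215.7 kN/m
Resisting = 106.7 + 469.5·tan31.6° = 106.7 + 288.9 = 395.6 kN/m
FS = 395.6 / 215.7 = 1.834

FS = 1.83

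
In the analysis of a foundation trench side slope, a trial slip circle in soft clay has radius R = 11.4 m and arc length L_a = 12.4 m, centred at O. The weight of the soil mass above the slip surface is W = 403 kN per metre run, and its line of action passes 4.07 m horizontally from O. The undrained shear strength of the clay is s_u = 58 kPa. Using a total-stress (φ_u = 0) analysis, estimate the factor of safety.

FS = 5.00

Taking moments about the centre O, the resisting moment is provided by the undrained shear strength acting along the arc:
M_R = s_u·L_a·R = 58·12.40·11.4 = 8198.9 kN·m/m
M_D = W·d = 403·4.07 = 1640.2 kN·m/m
FS = M_R / M_D = 8198.9 / 1640.2 = 4.999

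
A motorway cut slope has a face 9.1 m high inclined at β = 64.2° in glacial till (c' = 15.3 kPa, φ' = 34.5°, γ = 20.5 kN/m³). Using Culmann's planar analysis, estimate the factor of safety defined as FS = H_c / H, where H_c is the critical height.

FS = 1.85

H_c = (4c'/γ) · sinβ cosφ' / [1 − cos(β − φ')]
    = (4·15.3/20.5) · sin64.2°·cos34.5° / [1 − cos29.7°]
    = 2.985 · 0.7420 / 0.1314 = 16.86 m
FS = H_c / H = 16.86 / 9.1 = 1.853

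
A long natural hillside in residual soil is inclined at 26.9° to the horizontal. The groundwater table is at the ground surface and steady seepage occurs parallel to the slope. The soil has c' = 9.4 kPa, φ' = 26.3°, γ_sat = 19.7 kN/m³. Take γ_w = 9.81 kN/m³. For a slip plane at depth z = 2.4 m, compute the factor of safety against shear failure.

FS = 0.98

With seepage parallel to the slope and the water table at the surface, the effective normal stress on the slip plane uses the buoyant unit weight γ' = γ_sat − γ_w while the driving shear stress uses γ_sat:
FS = [c' + γ' z cos²β tanφ'] / [γ_sat z sinβ cosβ]
γ' = 19.7 − 9.81 = 9.89 kN/m³
Numerator = 9.4 + 9.89·2.4·cos²26.9°·tan26.3° = 9.4 + 9.89·2.4·0.7953·0.4942 = 18.730 kPa
Denominator = 19.7·2.4·sin26.9°·cos26.9° = 19.7·2.4·0.4524·0.8918 = 19.077 kPa
FS = 18.730 / 19.077 = 0.982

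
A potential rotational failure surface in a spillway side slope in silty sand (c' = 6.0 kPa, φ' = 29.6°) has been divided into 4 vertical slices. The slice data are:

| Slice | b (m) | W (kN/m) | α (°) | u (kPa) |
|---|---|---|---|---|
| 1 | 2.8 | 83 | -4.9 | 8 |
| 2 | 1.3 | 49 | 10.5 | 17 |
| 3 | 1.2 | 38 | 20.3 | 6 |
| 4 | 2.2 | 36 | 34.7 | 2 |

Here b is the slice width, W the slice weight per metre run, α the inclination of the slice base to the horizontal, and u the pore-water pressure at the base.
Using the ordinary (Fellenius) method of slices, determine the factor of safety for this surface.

Ordinary method of slices: FS = Σ[c'·Δl_i + (W_i cosα_i − u_i·Δl_i)·tanφ'] / Σ W_i sinα_i, with Δl_i = b_i / cosα_i.
Slice 1: Δl = 2.8/cos(-4.9°) = 2.810 m; N'_1 = 83·cos(-4.9°) − 8·2.810 = 60.2; c'Δl = 16.86; W sinα = -7.1
Slice 2: Δl = 1.3/cos10.5° = 1.322 m; N'_2 = 49·cos10.5° − 17·1.322 = 25.7; c'Δl = 7.93; W sinα = 8.9
Slice 3: Δl = 1.2/cos20.3° = 1.279 m; N'_3 = 38·cos20.3° − 6·1.279 = 28.0; c'Δl = 7.68; W sinα = 13.2
Slice 4: Δl = 2.2/cos34.7° = 2.676 m; N'_4 = 36·cos34.7° − 2·2.676 = 24.2; c'Δl = 16.06; W sinα = 20.5
Σc'Δl = 48.5 kN/m; ΣN' = 138.1 kN/m; ΣW sinα = 35.5 kN/m
Resisting = 48.5 + 138.1·tan29.6° = 48.5 + 78.5 = 127.0 kN/m
FS = 127.0 / 35.5 = 3.576

FS = 3.58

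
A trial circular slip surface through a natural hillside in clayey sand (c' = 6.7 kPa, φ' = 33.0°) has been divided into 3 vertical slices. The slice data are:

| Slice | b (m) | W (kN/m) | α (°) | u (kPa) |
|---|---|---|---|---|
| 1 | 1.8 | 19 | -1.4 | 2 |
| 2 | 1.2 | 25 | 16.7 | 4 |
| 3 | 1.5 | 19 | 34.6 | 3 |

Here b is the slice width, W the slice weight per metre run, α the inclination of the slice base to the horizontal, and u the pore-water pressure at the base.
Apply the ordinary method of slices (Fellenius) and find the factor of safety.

Ordinary method of slices: FS = Σ[c'·Δl_i + (W_i cosα_i − u_i·Δl_i)·tanφ'] / Σ W_i sinα_i, with Δl_i = b_i / cosα_i.
Slice 1: Δl = 1.8/cos(-1.4°) = 1.801 m; N'_1 = 19·cos(-1.4°) − 2·1.801 = 15.4; c'Δl = 12.06; W sinα = -0.5
Slice 2: Δl = 1.2/cos16.7° = 1.253 m; N'_2 = 25·cos16.7° − 4·1.253 = 18.9; c'Δl = 8.39; W sinα = 7.2
Slice 3: Δl = 1.5/cos34.6° = 1.822 m; N'_3 = 19·cos34.6° − 3·1.822 = 10.2; c'Δl = 12.21; W sinα = 10.8
Σc'Δl = 32.7 kN/m; ΣN' = 44.5 kN/m; ΣW sinα = 17.5 kN/m
Resisting = 32.7 + 44.5·tan33.0° = 32.7 + 28.9 = 61.6 kN/m
FS = 61.6 / 17.5 = 3.516

FS = 3.52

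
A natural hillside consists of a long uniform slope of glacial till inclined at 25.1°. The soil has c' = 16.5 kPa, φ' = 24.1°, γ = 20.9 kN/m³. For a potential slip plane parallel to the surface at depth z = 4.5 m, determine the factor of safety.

For an infinite slope with a slip plane parallel to the surface (no pore pressure): FS = [c' + γz cos²β tanφ'] / [γz sinβ cosβ].
γz = 20.9·4.5 = 94.05 kN/m²
Numerator = 16.5 + 94.05·cos²25.1°·tan24.1° = 16.5 + 94.05·0.8201·0.4473 = 51.000 kPa
Denominator = 94.05·sin25.1°·cos25.1° = 94.05·0.4242·0.9056 = 36.129 kPa
FS = 51.000 / 36.129 = 1.412

FS = 1.41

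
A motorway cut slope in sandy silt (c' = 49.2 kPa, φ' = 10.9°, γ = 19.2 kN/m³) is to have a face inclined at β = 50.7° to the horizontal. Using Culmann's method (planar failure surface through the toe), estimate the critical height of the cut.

H_c = 33.61 m

Culmann's analysis gives the critical failure plane at α_cr = (β + φ')/2 = (50.7 + 10.9)/2 = 30.8°, and the critical height
H_c = (4c'/γ) · sinβ cosφ' / [1 − cos(β − φ')]
    = (4·49.2/19.2) · sin50.7°·cos10.9° / [1 − cos(39.8°)]
    = 10.250 · 0.7738·0.9820 / [1 − 0.7683]
    = 10.250 · 0.7599 / 0.2317
    = 33.61 m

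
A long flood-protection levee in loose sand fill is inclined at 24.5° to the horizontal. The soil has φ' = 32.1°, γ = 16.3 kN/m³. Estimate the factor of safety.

For a dry cohesionless infinite slope the factor of safety is FS = tanφ' / tanβ.
FS = tan32.1° / tan24.5° = 0.6273 / 0.4557 = 1.376

FS = 1.38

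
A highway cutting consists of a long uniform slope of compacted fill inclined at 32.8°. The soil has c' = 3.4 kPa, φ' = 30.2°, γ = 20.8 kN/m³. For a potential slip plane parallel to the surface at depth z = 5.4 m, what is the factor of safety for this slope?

FS = 0.97

For an infinite slope with a slip plane parallel to the surface (no pore pressure): FS = [c' + γz cos²β tanφ'] / [γz sinβ cosβ].
γz = 20.8·5.4 = 112.32 kN/m²
Numerator = 3.4 + 112.32·cos²32.8°·tan30.2° = 3.4 + 112.32·0.7066·0.5820 = 49.589 kPa
Denominator = 112.32·sin32.8°·cos32.8° = 112.32·0.5417·0.8406 = 51.144 kPa
FS = 49.589 / 51.144 = 0.970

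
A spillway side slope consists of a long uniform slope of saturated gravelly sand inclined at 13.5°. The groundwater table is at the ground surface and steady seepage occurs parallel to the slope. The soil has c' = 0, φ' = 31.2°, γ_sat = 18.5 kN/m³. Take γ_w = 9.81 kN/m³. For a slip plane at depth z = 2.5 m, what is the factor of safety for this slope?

FS = 1.18

With seepage parallel to the slope and the water table at the surface, the effective normal stress on the slip plane uses the buoyant unit weight γ' = γ_sat − γ_w while the driving shear stress uses γ_sat:
FS = [c' + γ' z cos²β tanφ'] / [γ_sat z sinβ cosβ]
(For c' = 0 this reduces to FS = (γ'/γ_sat)·tanφ'/tanβ.)
γ' = 18.5 − 9.81 = 8.69 kN/m³
Numerator = 0.0 + 8.69·2.5·cos²13.5°·tan31.2° = 0.0 + 8.69·2.5·0.9455·0.6056 = 12.440 kPa
Denominator = 18.5·2.5·sin13.5°·cos13.5° = 18.5·2.5·0.2334·0.9724 = 10.499 kPa
FS = 12.440 / 10.499 = 1.185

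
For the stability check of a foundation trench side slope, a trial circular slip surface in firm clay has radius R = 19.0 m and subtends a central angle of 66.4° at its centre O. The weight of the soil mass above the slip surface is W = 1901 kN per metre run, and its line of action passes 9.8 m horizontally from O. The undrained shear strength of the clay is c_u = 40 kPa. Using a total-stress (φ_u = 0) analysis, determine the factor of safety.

Taking moments about the centre O, the resisting moment is provided by the undrained shear strength acting along the arc:
Arc length L_a = R·θ = 19.0·(66.4°·π/180) = 19.0·1.1589 = 22.02 m
M_R = c_u·L_a·R = 40·22.02·19.0 = 16734.5 kN·m/m
M_D = W·d = 1901·9.8 = 18629.8 kN·m/m
FS = M_R / M_D = 16734.5 / 18629.8 = 0.898

FS = 0.90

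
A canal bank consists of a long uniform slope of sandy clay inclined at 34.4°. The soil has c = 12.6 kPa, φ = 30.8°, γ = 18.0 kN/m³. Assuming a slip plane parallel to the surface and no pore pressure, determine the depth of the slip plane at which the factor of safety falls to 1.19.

Setting FS = 1.19 in FS = [c + γz cos²β tanφ] / [γz sinβ cosβ] and solving for z:
z = c / [γ cosβ (FS·sinβ − cosβ·tanφ)]
  = 12.6 / [18.0·cos34.4°·(1.19·sin34.4° − cos34.4°·tan30.8°)]
  = 12.6 / [18.0·0.8251·(1.19·0.5650 − 0.8251·0.5961)]
  = 12.6 / 2.6800 = 4.702 m

z = 4.70 m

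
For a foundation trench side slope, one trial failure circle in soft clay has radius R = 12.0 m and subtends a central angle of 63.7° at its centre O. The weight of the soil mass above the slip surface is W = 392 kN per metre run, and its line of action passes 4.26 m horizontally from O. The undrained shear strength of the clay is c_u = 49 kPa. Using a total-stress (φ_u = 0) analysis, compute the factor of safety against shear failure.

FS = 4.70

Taking moments about the centre O, the resisting moment is provided by the undrained shear strength acting along the arc:
Arc length L_a = R·θ = 12.0·(63.7°·π/180) = 12.0·1.1118 = 13.34 m
M_R = c_u·L_a·R = 49·13.34·12.0 = 7844.7 kN·m/m
M_D = W·d = 392·4.26 = 1669.9 kN·m/m
FS = M_R / M_D = 7844.7 / 1669.9 = 4.698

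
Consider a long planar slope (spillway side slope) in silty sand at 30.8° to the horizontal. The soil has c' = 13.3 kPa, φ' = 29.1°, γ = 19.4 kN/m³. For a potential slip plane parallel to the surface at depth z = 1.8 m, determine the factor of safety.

For an infinite slope with a slip plane parallel to the surface (no pore pressure): FS = [c' + γz cos²β tanφ'] / [γz sinβ cosβ].
γz = 19.4·1.8 = 34.92 kN/m²
Numerator = 13.3 + 34.92·cos²30.8°·tan29.1° = 13.3 + 34.92·0.7378·0.5566 = 27.640 kPa
Denominator = 34.92·sin30.8°·cos30.8° = 34.92·0.5120·0.8590 = 15.359 kPa
FS = 27.640 / 15.359 = 1.800

FS = 1.80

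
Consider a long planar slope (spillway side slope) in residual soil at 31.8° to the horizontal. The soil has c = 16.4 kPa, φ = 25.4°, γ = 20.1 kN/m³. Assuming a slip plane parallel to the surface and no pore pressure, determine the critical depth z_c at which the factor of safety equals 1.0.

Setting FS = 1.00 in FS = [c + γz cos²β tanφ] / [γz sinβ cosβ] and solving for z:
z = c / [γ cosβ (FS·sinβ − cosβ·tanφ)]
  = 16.4 / [20.1·cos31.8°·(1.00·sin31.8° − cos31.8°·tan25.4°)]
  = 16.4 / [20.1·0.8499·(1.00·0.5270 − 0.8499·0.4748)]
  = 16.4 / 2.1080 = 7.780 m

z_c = 7.78 m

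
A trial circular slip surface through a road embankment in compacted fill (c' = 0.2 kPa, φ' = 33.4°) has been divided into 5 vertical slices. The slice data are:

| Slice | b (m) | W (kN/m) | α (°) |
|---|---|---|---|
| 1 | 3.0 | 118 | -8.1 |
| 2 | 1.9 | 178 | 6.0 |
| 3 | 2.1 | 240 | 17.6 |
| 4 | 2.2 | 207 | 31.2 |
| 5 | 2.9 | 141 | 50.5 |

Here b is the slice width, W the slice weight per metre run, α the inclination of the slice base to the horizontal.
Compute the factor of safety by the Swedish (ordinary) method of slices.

Ordinary method of slices: FS = Σ[c'·Δl_i + (W_i cosα_i)·tanφ'] / Σ W_i sinα_i, with Δl_i = b_i / cosα_i.
Slice 1: Δl = 3.0/cos(-8.1°) = 3.030 m; N'_1 = 118·cos(-8.1°) = 116.8; c'Δl = 0.61; W sinα = -16.6
Slice 2: Δl = 1.9/cos6.0° = 1.910 m; N'_2 = 178·cos6.0° = 177.0; c'Δl = 0.38; W sinα = 18.6
Slice 3: Δl = 2.1/cos17.6° = 2.203 m; N'_3 = 240·cos17.6° = 228.8; c'Δl = 0.44; W sinα = 72.6
Slice 4: Δl = 2.2/cos31.2° = 2.572 m; N'_4 = 207·cos31.2° = 177.1; c'Δl = 0.51; W sinα = 107.2
Slice 5: Δl = 2.9/cos50.5° = 4.559 m; N'_5 = 141·cos50.5° = 89.7; c'Δl = 0.91; W sinα = 108.8
Σc'Δl = 2.9 kN/m; ΣN' = 789.4 kN/m; ΣW sinα = 290.6 kN/m
Resisting = 2.9 + 789.4·tan33.4° = 2.9 + 520.5 = 523.3 kN/m
FS = 523.3 / 290.6 = 1.801

FS = 1.80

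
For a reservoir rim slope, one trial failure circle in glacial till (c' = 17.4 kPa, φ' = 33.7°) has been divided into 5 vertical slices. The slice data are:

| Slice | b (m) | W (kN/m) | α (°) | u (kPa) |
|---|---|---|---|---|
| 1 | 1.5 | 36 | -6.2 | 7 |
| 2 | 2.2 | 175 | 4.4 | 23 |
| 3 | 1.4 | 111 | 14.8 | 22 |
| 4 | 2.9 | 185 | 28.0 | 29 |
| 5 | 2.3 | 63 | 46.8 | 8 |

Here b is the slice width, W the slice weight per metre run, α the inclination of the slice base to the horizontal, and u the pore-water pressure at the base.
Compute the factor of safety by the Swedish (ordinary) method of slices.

FS = 2.41

Ordinary method of slices: FS = Σ[c'·Δl_i + (W_i cosα_i − u_i·Δl_i)·tanφ'] / Σ W_i sinα_i, with Δl_i = b_i / cosα_i.
Slice 1: Δl = 1.5/cos(-6.2°) = 1.509 m; N'_1 = 36·cos(-6.2°) − 7·1.509 = 25.2; c'Δl = 26.25; W sinα = -3.9
Slice 2: Δl = 2.2/cos4.4° = 2.207 m; N'_2 = 175·cos4.4° − 23·2.207 = 123.7; c'Δl = 38.39; W sinα = 13.4
Slice 3: Δl = 1.4/cos14.8° = 1.448 m; N'_3 = 111·cos14.8° − 22·1.448 = 75.5; c'Δl = 25.20; W sinα = 28.4
Slice 4: Δl = 2.9/cos28.0° = 3.284 m; N'_4 = 185·cos28.0° − 29·3.284 = 68.1; c'Δl = 57.15; W sinα = 86.9
Slice 5: Δl = 2.3/cos46.8° = 3.360 m; N'_5 = 63·cos46.8° − 8·3.360 = 16.2; c'Δl = 58.46; W sinα = 45.9
Σc'Δl = 205.5 kN/m; ΣN' = 308.8 kN/m; ΣW sinα = 170.7 kN/m
Resisting = 205.5 + 308.8·tan33.7° = 205.5 + 205.9 = 411.4 kN/m
FS = 411.4 / 170.7 = 2.410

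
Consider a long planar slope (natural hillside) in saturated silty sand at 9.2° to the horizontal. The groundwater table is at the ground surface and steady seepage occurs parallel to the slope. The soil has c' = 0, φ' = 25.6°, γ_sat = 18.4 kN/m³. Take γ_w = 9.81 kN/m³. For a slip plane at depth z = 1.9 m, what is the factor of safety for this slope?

With seepage parallel to the slope and the water table at the surface, the effective normal stress on the slip plane uses the buoyant unit weight γ' = γ_sat − γ_w while the driving shear stress uses γ_sat:
FS = [c' + γ' z cos²β tanφ'] / [γ_sat z sinβ cosβ]
(For c' = 0 this reduces to FS = (γ'/γ_sat)·tanφ'/tanβ.)
γ' = 18.4 − 9.81 = 8.59 kN/m³
Numerator = 0.0 + 8.59·1.9·cos²9.2°·tan25.6° = 0.0 + 8.59·1.9·0.9744·0.4791 = 7.620 kPa
Denominator = 18.4·1.9·sin9.2°·cos9.2° = 18.4·1.9·0.1599·0.9871 = 5.518 kPa
FS = 7.620 / 5.518 = 1.381

FS = 1.38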